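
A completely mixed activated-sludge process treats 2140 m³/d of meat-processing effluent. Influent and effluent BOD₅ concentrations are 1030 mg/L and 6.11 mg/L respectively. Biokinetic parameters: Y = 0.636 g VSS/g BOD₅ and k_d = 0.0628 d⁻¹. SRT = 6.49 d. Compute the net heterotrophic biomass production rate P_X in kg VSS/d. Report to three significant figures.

P_X ≈ 990 kg VSS/d

Correct the yield for decay: Y_obs = Y/(1 + k_d θ_c) = 0.636 / (1 + 0.0628 × 6.49) = 0.636 / 1.408 = 0.4518.
Q·(S₀ − S) = 2140 × (1030 − 6.11) × 10⁻³ = 2191 kg/d removed.
Net biomass production P_X = Y_obs × Q·(S₀ − S) = 0.4518 × 2191 = 990.0 kg VSS/d.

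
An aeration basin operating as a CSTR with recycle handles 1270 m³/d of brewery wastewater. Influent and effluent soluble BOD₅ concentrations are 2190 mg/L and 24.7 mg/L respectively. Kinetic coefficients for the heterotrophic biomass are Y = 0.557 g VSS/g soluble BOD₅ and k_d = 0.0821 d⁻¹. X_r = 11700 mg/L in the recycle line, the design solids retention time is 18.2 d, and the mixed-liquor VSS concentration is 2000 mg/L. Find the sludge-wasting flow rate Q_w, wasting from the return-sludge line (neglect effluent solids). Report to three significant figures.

Q_w ≈ 52.5 m³/d

Rearranging the biomass balance for a CMAS with decay, V = Y·Q·ΔS·θ_c / [X·(1+k_d θ_c)] = 0.557 × 1270 × (2190 − 24.7) × 18.2 / [2000 × (1 + 0.0821 × 18.2)] = 2.79×10^7 / 4988 = 5588 m³.
Q_w = (V·X)/(θ_c X_r) = 5588 × 2000 / (18.2 × 11700) = 52.49 m³/d.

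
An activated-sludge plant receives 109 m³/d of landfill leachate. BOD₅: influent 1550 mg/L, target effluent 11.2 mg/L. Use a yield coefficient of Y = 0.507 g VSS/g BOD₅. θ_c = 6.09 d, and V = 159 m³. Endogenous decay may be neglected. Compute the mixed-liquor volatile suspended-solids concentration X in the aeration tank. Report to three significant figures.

Without decay, X = Y Q (S₀−S) θ_c / V = 0.507 × 109 × (1550 − 11.2) × 6.09 / 159 = 3257 mg/L.

X ≈ 3260 mg/L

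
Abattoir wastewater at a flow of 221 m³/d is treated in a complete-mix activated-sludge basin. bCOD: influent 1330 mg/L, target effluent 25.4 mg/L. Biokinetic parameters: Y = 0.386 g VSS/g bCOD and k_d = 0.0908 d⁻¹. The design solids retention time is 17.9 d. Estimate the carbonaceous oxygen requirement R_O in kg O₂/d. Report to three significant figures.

The observed yield is Y_obs = Y/(1 + k_d·θ_c) = 0.386 / (1 + 0.0908 × 17.9) = 0.386 / 2.625 = 0.1470 g VSS per g bCOD removed.
Mass of bCOD removed per day: Q(S₀ − S) = 221 × 1305 g/m³ = 288.3 kg/d.
Net sludge production P_X = 0.1470 × 288.3 = 42.39 kg VSS/d.
Carbonaceous O₂ demand = substrate oxidised − cell-mass equivalent = 288.3 − 1.42 × 42.39 = 228.1 kg O₂/d.

R_O ≈ 228 kg O₂/d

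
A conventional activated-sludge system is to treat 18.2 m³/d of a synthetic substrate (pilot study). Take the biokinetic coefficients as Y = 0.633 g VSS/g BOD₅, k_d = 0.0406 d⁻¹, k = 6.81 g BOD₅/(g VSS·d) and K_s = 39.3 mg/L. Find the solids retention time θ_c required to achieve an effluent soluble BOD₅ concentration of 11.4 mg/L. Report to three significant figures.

Specific growth rate at S = 11.4 mg/L: μ = YkS/(K_s+S) = 0.633·6.81·11.4/(39.3+11.4) = 0.9693 d⁻¹.
1/θ_c = 0.9693 − 0.0406 = 0.9287 d⁻¹, so θ_c = 1.077 d.

θ_c ≈ 1.08 d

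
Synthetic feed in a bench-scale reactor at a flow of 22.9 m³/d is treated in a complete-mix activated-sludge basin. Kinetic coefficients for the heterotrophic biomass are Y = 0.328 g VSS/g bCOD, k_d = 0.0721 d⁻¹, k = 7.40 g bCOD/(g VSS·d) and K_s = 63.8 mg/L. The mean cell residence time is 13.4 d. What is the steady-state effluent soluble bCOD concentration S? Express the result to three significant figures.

From the Monod/SRT balance for a CMAS, S = K_s·(1+k_d θ_c)/[θ_c·(Y k − k_d) − 1] = 63.8 × (1 + 0.0721 × 13.4) / [13.4 × (0.328 × 7.40 − 0.0721) − 1] = 125.4 / 30.56 = 4.105 mg/L.

S ≈ 4.10 mg/L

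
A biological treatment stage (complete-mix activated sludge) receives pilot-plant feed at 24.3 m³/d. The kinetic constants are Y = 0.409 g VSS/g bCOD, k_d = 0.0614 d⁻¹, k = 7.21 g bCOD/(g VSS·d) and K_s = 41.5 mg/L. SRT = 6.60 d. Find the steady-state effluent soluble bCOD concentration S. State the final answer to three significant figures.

Effluent substrate depends only on kinetics and SRT: S = K_s(1 + k_d θ_c) / [θ_c(Yk − k_d) − 1] = 41.5 × (1 + 0.0614 × 6.60) / [6.60 × (0.409 × 7.21 − 0.0614) − 1] = 58.32 / 18.06 = 3.230 mg/L.

S ≈ 3.23 mg/L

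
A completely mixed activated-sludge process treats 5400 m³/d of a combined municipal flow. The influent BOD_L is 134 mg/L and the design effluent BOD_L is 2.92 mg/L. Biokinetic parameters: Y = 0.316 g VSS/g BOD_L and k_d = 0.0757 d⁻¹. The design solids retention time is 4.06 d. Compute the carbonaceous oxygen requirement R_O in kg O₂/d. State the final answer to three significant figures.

R_O ≈ 465 kg O₂/d

The observed yield is Y_obs = Y/(1 + k_d·θ_c) = 0.316 / (1 + 0.0757 × 4.06) = 0.316 / 1.307 = 0.2417 g VSS per g BOD_L removed.
Substrate removed = Q·(S₀ − S) = 5400 m³/d × (134 − 2.92) g/m³ = 7.08×10^5 g/d = 707.8 kg/d.
P_X = Y_obs·Q·(S₀ − S) = 0.2417 × 707.8 = 171.1 kg VSS/d.
R_O = Q·ΔS − 1.42 P_X = 707.8 − 242.9 = 464.9 kg O₂/d.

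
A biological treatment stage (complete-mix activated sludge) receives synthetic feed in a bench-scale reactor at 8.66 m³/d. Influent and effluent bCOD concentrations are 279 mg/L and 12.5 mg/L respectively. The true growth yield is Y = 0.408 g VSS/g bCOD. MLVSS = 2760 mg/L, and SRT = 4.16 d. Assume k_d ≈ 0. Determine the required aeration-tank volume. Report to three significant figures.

With k_d = 0 the design equation reduces to V = Y Q (S₀−S) θ_c / X = 0.408 × 8.66 × (279 − 12.5) × 4.16 / 2760 = 1.419 m³.

V ≈ 1.42 m³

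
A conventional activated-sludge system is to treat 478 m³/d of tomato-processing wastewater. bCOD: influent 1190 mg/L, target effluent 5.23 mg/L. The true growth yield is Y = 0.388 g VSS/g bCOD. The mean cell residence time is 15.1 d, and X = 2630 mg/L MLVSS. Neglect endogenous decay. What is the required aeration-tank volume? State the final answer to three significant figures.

With k_d = 0 the design equation reduces to V = Y Q (S₀−S) θ_c / X = 0.388 × 478 × (1190 − 5.23) × 15.1 / 2630 = 1262 m³.

V ≈ 1260 m³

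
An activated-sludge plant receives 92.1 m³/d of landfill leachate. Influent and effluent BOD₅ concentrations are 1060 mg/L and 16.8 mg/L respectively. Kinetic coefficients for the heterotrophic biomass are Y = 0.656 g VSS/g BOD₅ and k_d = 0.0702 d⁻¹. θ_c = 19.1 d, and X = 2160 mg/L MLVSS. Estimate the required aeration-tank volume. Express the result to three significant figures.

V ≈ 238 m³

Rearranging the biomass balance for a CMAS with decay, V = Y·Q·ΔS·θ_c / [X·(1+k_d θ_c)] = 0.656 × 92.1 × (1060 − 16.8) × 19.1 / [2160 × (1 + 0.0702 × 19.1)] = 1.2×10^6 / 5056 = 238.1 m³.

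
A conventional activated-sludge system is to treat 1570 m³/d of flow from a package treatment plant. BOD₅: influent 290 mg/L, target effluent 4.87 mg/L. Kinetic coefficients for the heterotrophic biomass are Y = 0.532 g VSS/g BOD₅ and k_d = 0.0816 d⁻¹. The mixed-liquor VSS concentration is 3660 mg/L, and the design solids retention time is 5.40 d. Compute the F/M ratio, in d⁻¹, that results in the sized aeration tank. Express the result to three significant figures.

Rearranging the biomass balance for a CMAS with decay, V = Y·Q·ΔS·θ_c / [X·(1+k_d θ_c)] = 0.532 × 1570 × (290 − 4.87) × 5.40 / [3660 × (1 + 0.0816 × 5.40)] = 1.29×10^6 / 5273 = 243.9 m³.
F/M = applied load / biomass = Q·S₀/(V·X) = 1570 × 290 / (243.9 × 3660) = 0.5100 d⁻¹.

F/M ≈ 0.510 d⁻¹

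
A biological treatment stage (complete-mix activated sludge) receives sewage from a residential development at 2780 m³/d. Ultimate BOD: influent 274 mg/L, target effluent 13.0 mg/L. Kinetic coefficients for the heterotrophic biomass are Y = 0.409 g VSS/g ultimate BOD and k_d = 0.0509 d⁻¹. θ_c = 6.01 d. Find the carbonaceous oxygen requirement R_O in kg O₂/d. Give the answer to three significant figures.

R_O ≈ 403 kg O₂/d

The observed yield is Y_obs = Y/(1 + k_d·θ_c) = 0.409 / (1 + 0.0509 × 6.01) = 0.409 / 1.306 = 0.3132 g VSS per g ultimate BOD removed.
ΔS = 274 − 13.0 = 261.0 mg/L, so the substrate removal rate is 2780 × 261.0/1000 = 725.6 kg ultimate BOD/d.
P_X = Y_obs·Q·(S₀ − S) = 0.3132 × 725.6 = 227.2 kg VSS/d.
Carbonaceous O₂ demand = substrate oxidised − cell-mass equivalent = 725.6 − 1.42 × 227.2 = 402.9 kg O₂/d.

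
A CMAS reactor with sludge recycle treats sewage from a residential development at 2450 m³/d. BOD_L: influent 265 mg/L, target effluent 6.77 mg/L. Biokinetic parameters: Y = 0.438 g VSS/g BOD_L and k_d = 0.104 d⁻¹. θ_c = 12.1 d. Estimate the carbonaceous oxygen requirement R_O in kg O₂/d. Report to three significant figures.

Y_obs = Y / (1 + k_d θ_c) = 0.438 / (1 + 0.104 × 12.1) = 0.438 / 2.258 = 0.1939.
Mass of BOD_L removed per day: Q(S₀ − S) = 2450 × 258.2 g/m³ = 632.7 kg/d.
Biomass synthesised: P_X = Y_obs × 632.7 = 122.7 kg VSS/d.
Carbonaceous O₂ demand = substrate oxidised − cell-mass equivalent = 632.7 − 1.42 × 122.7 = 458.4 kg O₂/d.

R_O ≈ 458 kg O₂/d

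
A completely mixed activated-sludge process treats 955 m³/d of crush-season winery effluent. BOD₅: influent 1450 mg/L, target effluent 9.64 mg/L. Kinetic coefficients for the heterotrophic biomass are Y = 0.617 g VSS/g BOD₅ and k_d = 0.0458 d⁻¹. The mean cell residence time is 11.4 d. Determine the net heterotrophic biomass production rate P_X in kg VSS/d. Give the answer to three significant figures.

P_X ≈ 558 kg VSS/d

Correct the yield for decay: Y_obs = Y/(1 + k_d θ_c) = 0.617 / (1 + 0.0458 × 11.4) = 0.617 / 1.522 = 0.4054.
Substrate removed = Q·(S₀ − S) = 955 m³/d × (1450 − 9.64) g/m³ = 1.38×10^6 g/d = 1376 kg/d.
So the net sludge growth is P_X = 0.4054 × 1376 = 557.6 kg VSS/d.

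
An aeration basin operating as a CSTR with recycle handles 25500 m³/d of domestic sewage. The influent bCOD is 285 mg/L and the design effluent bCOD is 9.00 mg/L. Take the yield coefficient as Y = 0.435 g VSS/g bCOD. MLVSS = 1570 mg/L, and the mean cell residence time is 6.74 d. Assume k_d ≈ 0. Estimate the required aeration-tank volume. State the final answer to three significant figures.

V·X = Y·Q·ΔS·θ_c gives V = 0.435 × 25500 × (285 − 9.00) × 6.74 / 1570 = 13143 m³.

V ≈ 13100 m³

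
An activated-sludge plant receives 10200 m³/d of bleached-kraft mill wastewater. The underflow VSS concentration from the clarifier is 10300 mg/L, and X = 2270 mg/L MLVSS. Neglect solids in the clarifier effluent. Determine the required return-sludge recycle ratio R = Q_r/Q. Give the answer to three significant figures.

R ≈ 0.283

R = Q_r/Q = X/(X_r − X) = 2270 / (10300 − 2270) = 0.2827.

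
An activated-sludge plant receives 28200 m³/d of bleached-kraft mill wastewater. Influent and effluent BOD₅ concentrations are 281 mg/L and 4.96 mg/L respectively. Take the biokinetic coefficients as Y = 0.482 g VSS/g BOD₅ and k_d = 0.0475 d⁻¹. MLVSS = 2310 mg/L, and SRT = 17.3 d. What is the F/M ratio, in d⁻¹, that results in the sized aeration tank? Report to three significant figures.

F/M ≈ 0.222 d⁻¹

Steady-state biomass mass balance: V·X·(1 + k_d·θ_c) = Y·Q·(S₀ − S)·θ_c, so V = 0.482 × 28200 × (281 − 4.96) × 17.3 / [2310 × (1 + 0.0475 × 17.3)] = 6.49×10^7 / 4208 = 15425 m³.
F/M = Q·S₀ / (V·X) = 28200 × 281 / (15425 × 2310) = 0.2224 g BOD₅·(g VSS·d)⁻¹.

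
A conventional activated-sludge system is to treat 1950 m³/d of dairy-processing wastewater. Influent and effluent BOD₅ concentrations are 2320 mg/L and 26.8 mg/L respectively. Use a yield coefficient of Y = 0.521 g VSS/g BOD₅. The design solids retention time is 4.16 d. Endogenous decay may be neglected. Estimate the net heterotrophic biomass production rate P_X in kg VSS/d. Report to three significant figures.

P_X ≈ 2330 kg VSS/d

Since k_d ≈ 0, Y_obs = Y = 0.521 g VSS/g BOD₅.
ΔS = 2320 − 26.8 = 2293 mg/L, so the substrate removal rate is 1950 × 2293/1000 = 4472 kg BOD₅/d.
P_X = Y_obs · Q(S₀ − S) = 0.5210 × 4472 = 2330 kg VSS/d.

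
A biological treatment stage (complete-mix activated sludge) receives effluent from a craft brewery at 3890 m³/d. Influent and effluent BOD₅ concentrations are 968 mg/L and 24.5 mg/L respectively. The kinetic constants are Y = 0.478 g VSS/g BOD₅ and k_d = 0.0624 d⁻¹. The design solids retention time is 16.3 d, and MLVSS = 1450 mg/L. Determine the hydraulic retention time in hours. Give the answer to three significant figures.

From the SRT design equation V = Y Q (S₀−S) θ_c / [X (1 + k_d θ_c)] = 0.478 × 3890 × (968 − 24.5) × 16.3 / [1450 × (1 + 0.0624 × 16.3)] = 2.86×10^7 / 2925 = 9777 m³.
HRT = V/Q = 9777 m³ / 3890 m³·d⁻¹ = 2.513 d × 24 = 60.32 h.

τ ≈ 60.3 h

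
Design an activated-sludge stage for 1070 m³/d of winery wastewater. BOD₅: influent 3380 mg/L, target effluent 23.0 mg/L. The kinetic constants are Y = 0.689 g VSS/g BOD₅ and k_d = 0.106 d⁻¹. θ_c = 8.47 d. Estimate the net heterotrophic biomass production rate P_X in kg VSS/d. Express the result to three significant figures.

P_X ≈ 1300 kg VSS/d

Y_obs = Y / (1 + k_d θ_c) = 0.689 / (1 + 0.106 × 8.47) = 0.689 / 1.898 = 0.3630.
ΔS = 3380 − 23.0 = 3357 mg/L, so the substrate removal rate is 1070 × 3357/1000 = 3592 kg BOD₅/d.
Biomass produced: P_X = Y_obs·Q·ΔS = 0.3630 × 3592 ≈ 1304 kg VSS/d.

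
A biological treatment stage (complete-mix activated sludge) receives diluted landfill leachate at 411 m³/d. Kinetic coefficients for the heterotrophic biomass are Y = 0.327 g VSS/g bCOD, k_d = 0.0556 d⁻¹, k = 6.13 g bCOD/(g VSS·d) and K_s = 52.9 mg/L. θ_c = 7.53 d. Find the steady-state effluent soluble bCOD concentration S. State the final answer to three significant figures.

For a completely mixed reactor with recycle the Lawrence–McCarty relation gives S = K_s·(1 + k_d·θ_c) / [θ_c·(Y·k − k_d) − 1] = 52.9 × (1 + 0.0556 × 7.53) / [7.53 × (0.327 × 6.13 − 0.0556) − 1] = 75.05 / 13.68 = 5.488 mg/L.

S ≈ 5.49 mg/L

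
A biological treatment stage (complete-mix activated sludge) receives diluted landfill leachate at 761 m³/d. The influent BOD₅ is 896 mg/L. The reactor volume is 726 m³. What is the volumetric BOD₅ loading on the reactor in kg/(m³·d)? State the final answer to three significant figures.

L_v ≈ 0.939 kg BOD₅/(m³·d)

Applied BOD₅ load per unit volume = Q·S₀/V = (761 × 896/1000)/726.0 = 0.9392 kg BOD₅·m⁻³·d⁻¹.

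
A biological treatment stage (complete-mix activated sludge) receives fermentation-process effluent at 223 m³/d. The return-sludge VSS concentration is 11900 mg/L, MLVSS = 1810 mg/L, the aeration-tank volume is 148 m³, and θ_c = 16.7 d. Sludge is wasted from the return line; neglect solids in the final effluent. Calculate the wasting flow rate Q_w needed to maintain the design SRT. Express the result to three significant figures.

Q_w ≈ 1.35 m³/d

Q_w = (V·X)/(θ_c X_r) = 148.0 × 1810 / (16.7 × 11900) = 1.348 m³/d.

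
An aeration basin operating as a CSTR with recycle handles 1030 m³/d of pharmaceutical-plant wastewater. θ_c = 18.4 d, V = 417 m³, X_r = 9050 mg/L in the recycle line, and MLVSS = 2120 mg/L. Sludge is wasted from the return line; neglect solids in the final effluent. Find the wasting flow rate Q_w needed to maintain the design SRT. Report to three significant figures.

Q_w = (V·X)/(θ_c X_r) = 417.0 × 2120 / (18.4 × 9050) = 5.309 m³/d.

Q_w ≈ 5.31 m³/d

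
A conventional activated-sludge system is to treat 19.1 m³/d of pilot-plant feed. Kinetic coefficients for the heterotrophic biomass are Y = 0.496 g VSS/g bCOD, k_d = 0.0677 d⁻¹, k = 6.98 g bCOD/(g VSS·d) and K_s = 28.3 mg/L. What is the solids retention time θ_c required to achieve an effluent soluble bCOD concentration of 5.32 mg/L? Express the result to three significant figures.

Specific growth rate at S = 5.32 mg/L: μ = YkS/(K_s+S) = 0.496·6.98·5.32/(28.3+5.32) = 0.5478 d⁻¹.
1/θ_c = 0.5478 − 0.0677 = 0.4801 d⁻¹, so θ_c = 2.083 d.

θ_c ≈ 2.08 d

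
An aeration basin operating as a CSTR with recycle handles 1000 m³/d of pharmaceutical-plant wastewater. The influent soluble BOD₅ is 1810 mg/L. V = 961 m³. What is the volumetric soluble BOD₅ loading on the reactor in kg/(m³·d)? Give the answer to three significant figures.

L_v ≈ 1.88 kg soluble BOD₅/(m³·d)

Volumetric loading L_v = Q·S₀ / V = 1000 × 1810 g/m³ / 961.0 m³ = 1883 g/(m³·d) = 1.883 kg soluble BOD₅/(m³·d).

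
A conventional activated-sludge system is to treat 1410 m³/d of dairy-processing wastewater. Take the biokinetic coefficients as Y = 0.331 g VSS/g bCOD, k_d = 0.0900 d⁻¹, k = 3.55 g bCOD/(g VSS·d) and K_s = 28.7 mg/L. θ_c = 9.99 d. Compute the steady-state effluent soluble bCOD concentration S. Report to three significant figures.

From the Monod/SRT balance for a CMAS, S = K_s·(1+k_d θ_c)/[θ_c·(Y k − k_d) − 1] = 28.7 × (1 + 0.0900 × 9.99) / [9.99 × (0.331 × 3.55 − 0.0900) − 1] = 54.50 / 9.840 = 5.539 mg/L.

S ≈ 5.54 mg/L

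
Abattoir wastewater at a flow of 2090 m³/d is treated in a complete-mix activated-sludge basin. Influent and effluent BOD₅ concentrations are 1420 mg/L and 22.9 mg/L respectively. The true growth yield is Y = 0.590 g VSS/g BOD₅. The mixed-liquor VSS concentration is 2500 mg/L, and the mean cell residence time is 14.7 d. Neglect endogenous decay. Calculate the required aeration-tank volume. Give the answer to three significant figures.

V ≈ 10100 m³

Biomass mass balance (decay neglected): V·X = Y·Q·(S₀ − S)·θ_c, so V = 0.590 × 2090 × (1420 − 22.9) × 14.7 / 2500 = 10130 m³.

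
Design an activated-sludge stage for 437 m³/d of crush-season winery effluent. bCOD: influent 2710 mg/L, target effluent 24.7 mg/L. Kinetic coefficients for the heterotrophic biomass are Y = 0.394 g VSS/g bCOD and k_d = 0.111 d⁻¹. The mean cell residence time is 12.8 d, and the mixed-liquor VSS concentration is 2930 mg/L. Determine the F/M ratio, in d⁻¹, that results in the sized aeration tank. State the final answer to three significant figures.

F/M ≈ 0.484 d⁻¹

From the SRT design equation V = Y Q (S₀−S) θ_c / [X (1 + k_d θ_c)] = 0.394 × 437 × (2710 − 24.7) × 12.8 / [2930 × (1 + 0.111 × 12.8)] = 5.92×10^6 / 7093 = 834.4 m³.
F/M = applied load / biomass = Q·S₀/(V·X) = 437 × 2710 / (834.4 × 2930) = 0.4844 d⁻¹.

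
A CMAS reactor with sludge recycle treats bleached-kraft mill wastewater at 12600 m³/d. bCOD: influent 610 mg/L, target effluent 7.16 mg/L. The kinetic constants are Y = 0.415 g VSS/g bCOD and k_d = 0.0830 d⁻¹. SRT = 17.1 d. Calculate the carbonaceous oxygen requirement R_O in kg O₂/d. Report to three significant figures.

Y_obs = Y / (1 + k_d θ_c) = 0.415 / (1 + 0.0830 × 17.1) = 0.415 / 2.419 = 0.1715.
Substrate removed = Q·(S₀ − S) = 12600 m³/d × (610 − 7.16) g/m³ = 7.6×10^6 g/d = 7596 kg/d.
P_X = Y_obs·Q·(S₀ − S) = 0.1715 × 7596 = 1303 kg VSS/d.
Carbonaceous O₂ demand = substrate oxidised − cell-mass equivalent = 7596 − 1.42 × 1303 = 5746 kg O₂/d.

R_O ≈ 5750 kg O₂/d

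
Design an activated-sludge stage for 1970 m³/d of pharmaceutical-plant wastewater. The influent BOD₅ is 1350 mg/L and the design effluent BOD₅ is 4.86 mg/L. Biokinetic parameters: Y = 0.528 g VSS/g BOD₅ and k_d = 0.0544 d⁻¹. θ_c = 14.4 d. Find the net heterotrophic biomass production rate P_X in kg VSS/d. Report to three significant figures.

P_X ≈ 785 kg VSS/d

Observed yield with endogenous decay: Y_obs = Y / (1 + k_d·θ_c) = 0.528 / (1 + 0.0544 × 14.4) = 0.528 / 1.783 = 0.2961 g VSS/g BOD₅.
ΔS = 1350 − 4.86 = 1345 mg/L, so the substrate removal rate is 1970 × 1345/1000 = 2650 kg BOD₅/d.
P_X = Y_obs · Q(S₀ − S) = 0.2961 × 2650 = 784.6 kg VSS/d.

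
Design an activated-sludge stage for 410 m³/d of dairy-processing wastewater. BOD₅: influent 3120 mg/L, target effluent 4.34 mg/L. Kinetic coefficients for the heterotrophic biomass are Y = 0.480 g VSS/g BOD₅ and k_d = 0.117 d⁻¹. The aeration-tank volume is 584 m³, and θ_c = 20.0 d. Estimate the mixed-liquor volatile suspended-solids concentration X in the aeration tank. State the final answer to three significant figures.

X = Y·Q·ΔS·θ_c / [V·(1 + k_d θ_c)] = 0.480 × 410 × (3120 − 4.34) × 20.0 / [584 × (1 + 0.117 × 20.0)] = 6287 mg/L.

X ≈ 6290 mg/L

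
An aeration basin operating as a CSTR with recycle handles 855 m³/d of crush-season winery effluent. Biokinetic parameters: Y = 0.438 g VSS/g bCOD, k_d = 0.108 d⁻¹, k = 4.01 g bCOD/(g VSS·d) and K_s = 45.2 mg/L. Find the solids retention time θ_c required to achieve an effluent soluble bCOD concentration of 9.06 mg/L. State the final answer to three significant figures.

θ_c ≈ 5.40 d

From 1/θ_c = Y·k·S/(K_s + S) − k_d: Y·k·S/(K_s+S) = 0.438 × 4.01 × 9.06 / (45.2 + 9.06) = 0.2933 d⁻¹.
1/θ_c = 0.2933 − 0.108 = 0.1853 d⁻¹, so θ_c = 5.398 d.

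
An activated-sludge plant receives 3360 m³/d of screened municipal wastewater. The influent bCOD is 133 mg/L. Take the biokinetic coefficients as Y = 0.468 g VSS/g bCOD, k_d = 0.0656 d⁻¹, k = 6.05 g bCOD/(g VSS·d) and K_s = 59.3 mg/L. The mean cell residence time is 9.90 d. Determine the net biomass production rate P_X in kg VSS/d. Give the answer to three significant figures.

From the Monod/SRT balance for a CMAS, S = K_s·(1+k_d θ_c)/[θ_c·(Y k − k_d) − 1] = 59.3 × (1 + 0.0656 × 9.90) / [9.90 × (0.468 × 6.05 − 0.0656) − 1] = 97.81 / 26.38 = 3.708 mg/L.
Y_obs = Y / (1 + k_d θ_c) = 0.468 / (1 + 0.0656 × 9.90) = 0.468 / 1.649 = 0.2837.
Substrate removed = Q·(S₀ − S) = 3360 m³/d × (133 − 3.71) g/m³ = 4.34×10^5 g/d = 434.4 kg/d.
Biomass produced: P_X = Y_obs·Q·ΔS = 0.2837 × 434.4 ≈ 123.3 kg VSS/d.

P_X ≈ 123 kg VSS/d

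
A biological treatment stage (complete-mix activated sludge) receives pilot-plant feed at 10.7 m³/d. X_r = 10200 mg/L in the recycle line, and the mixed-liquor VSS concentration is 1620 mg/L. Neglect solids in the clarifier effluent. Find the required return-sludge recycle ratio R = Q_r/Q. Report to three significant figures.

R ≈ 0.189

Solids balance on the clarifier gives (1+R)X = R·X_r, so R = X/(X_r − X) = 1620 / (10200 − 1620) = 0.1888.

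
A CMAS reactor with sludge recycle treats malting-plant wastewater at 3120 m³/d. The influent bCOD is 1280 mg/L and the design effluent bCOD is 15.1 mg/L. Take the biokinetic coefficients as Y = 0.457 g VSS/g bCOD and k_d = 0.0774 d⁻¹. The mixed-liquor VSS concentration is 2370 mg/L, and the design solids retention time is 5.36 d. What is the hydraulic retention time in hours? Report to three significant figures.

τ ≈ 22.2 h

Steady-state biomass mass balance: V·X·(1 + k_d·θ_c) = Y·Q·(S₀ − S)·θ_c, so V = 0.457 × 3120 × (1280 − 15.1) × 5.36 / [2370 × (1 + 0.0774 × 5.36)] = 9.67×10^6 / 3353 = 2883 m³.
HRT = V/Q = 2883 m³ / 3120 m³·d⁻¹ = 0.9240 d × 24 = 22.18 h.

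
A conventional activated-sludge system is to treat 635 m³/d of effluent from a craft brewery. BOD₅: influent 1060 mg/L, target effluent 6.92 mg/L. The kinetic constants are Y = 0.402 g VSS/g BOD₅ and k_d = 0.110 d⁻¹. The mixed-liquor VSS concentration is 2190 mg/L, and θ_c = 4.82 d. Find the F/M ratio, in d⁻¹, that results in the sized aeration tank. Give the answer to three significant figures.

Steady-state biomass mass balance: V·X·(1 + k_d·θ_c) = Y·Q·(S₀ − S)·θ_c, so V = 0.402 × 635 × (1060 − 6.92) × 4.82 / [2190 × (1 + 0.110 × 4.82)] = 1.3×10^6 / 3351 = 386.6 m³.
F/M = Q·S₀ / (V·X) = 635 × 1060 / (386.6 × 2190) = 0.7949 g BOD₅·(g VSS·d)⁻¹.

F/M ≈ 0.795 d⁻¹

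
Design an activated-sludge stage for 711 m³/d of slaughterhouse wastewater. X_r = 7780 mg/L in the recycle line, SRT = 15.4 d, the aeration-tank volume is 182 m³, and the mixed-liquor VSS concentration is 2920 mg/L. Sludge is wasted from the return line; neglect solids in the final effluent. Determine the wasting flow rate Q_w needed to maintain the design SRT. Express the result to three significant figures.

Wasting from the return line (neglecting effluent solids): Q_w = V·X / (θ_c·X_r) = 182.0 × 2920 / (15.4 × 7780) = 4.436 m³/d.

Q_w ≈ 4.44 m³/d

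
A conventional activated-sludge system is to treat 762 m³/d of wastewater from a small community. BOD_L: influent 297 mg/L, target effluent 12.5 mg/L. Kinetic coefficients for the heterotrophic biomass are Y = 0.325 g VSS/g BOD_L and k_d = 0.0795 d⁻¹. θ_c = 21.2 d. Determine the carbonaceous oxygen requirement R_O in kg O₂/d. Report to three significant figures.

R_O ≈ 180 kg O₂/d

Y_obs = Y / (1 + k_d θ_c) = 0.325 / (1 + 0.0795 × 21.2) = 0.325 / 2.685 = 0.1210.
Q·(S₀ − S) = 762 × (297 − 12.5) × 10⁻³ = 216.8 kg/d removed.
Net sludge production P_X = 0.1210 × 216.8 = 26.24 kg VSS/d.
Carbonaceous O₂ demand = substrate oxidised − cell-mass equivalent = 216.8 − 1.42 × 26.24 = 179.5 kg O₂/d.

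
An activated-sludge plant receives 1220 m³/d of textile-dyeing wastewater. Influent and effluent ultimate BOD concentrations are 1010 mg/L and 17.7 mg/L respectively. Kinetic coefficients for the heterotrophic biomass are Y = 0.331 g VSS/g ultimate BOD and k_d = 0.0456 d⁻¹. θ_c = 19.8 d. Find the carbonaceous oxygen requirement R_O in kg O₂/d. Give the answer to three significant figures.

The observed yield is Y_obs = Y/(1 + k_d·θ_c) = 0.331 / (1 + 0.0456 × 19.8) = 0.331 / 1.903 = 0.1739 g VSS per g ultimate BOD removed.
Substrate removed = Q·(S₀ − S) = 1220 m³/d × (1010 − 17.7) g/m³ = 1.21×10^6 g/d = 1211 kg/d.
Biomass synthesised: P_X = Y_obs × 1211 = 210.6 kg VSS/d.
R_O = Q·(S₀ − S) − 1.42·P_X = 1211 − 1.42 × 210.6 = 911.6 kg O₂/d.

R_O ≈ 912 kg O₂/d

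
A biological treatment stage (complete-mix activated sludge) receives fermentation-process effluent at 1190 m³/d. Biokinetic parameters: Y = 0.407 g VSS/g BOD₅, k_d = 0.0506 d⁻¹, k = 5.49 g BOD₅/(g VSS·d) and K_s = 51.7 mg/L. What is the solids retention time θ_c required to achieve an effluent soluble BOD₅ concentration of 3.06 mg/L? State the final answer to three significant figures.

θ_c ≈ 13.5 d

Specific growth rate at S = 3.06 mg/L: μ = YkS/(K_s+S) = 0.407·5.49·3.06/(51.7+3.06) = 0.1249 d⁻¹.
Then 1/θ_c = μ − k_d = 0.1249 − 0.0506 = 0.07426 d⁻¹, giving θ_c = 13.47 d.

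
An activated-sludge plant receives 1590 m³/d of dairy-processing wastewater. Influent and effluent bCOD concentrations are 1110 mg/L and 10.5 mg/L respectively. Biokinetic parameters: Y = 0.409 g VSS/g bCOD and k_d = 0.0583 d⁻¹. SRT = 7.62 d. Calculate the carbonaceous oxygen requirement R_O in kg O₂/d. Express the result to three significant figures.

Observed yield with endogenous decay: Y_obs = Y / (1 + k_d·θ_c) = 0.409 / (1 + 0.0583 × 7.62) = 0.409 / 1.444 = 0.2832 g VSS/g bCOD.
Mass of bCOD removed per day: Q(S₀ − S) = 1590 × 1100 g/m³ = 1748 kg/d.
P_X = Y_obs·Q·(S₀ − S) = 0.2832 × 1748 = 495.1 kg VSS/d.
R_O = Q·ΔS − 1.42 P_X = 1748 − 703.0 = 1045 kg O₂/d.

R_O ≈ 1050 kg O₂/d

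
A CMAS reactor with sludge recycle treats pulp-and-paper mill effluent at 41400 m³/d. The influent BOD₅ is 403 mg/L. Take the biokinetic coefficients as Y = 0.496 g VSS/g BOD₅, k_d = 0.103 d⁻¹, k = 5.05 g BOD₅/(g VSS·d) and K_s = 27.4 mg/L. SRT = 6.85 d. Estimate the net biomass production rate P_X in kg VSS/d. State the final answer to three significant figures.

For a completely mixed reactor with recycle the Lawrence–McCarty relation gives S = K_s·(1 + k_d·θ_c) / [θ_c·(Y·k − k_d) − 1] = 27.4 × (1 + 0.103 × 6.85) / [6.85 × (0.496 × 5.05 − 0.103) − 1] = 46.73 / 15.45 = 3.024 mg/L.
The observed yield is Y_obs = Y/(1 + k_d·θ_c) = 0.496 / (1 + 0.103 × 6.85) = 0.496 / 1.706 = 0.2908 g VSS per g BOD₅ removed.
Q·(S₀ − S) = 41400 × (403 − 3.02) × 10⁻³ = 16559 kg/d removed.
P_X = Y_obs · Q(S₀ − S) = 0.2908 × 16559 = 4816 kg VSS/d.

P_X ≈ 4820 kg VSS/d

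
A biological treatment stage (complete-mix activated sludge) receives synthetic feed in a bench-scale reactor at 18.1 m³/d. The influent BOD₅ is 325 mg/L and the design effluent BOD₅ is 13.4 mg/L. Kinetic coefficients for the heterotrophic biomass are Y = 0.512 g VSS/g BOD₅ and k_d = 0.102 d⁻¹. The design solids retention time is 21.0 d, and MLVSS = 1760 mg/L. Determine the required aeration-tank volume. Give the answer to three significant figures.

Steady-state biomass mass balance: V·X·(1 + k_d·θ_c) = Y·Q·(S₀ − S)·θ_c, so V = 0.512 × 18.1 × (325 − 13.4) × 21.0 / [1760 × (1 + 0.102 × 21.0)] = 6.06×10^4 / 5530 = 10.97 m³.

V ≈ 11.0 m³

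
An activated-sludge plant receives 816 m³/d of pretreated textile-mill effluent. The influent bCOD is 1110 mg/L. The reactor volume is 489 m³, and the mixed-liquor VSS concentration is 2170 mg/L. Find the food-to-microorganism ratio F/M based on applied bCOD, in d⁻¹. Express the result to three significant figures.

Food-to-microorganism ratio F/M = Q S₀ / (V X) = 816 × 1110 / (489.0 × 2170) = 0.8536 d⁻¹.

F/M ≈ 0.854 d⁻¹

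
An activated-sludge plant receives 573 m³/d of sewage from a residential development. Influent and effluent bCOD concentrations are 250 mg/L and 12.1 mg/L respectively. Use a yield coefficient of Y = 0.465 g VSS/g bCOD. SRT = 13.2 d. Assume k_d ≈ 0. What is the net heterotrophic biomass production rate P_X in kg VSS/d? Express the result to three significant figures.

No decay correction is needed, so Y_obs = Y = 0.465.
Mass of bCOD removed per day: Q(S₀ − S) = 573 × 237.9 g/m³ = 136.3 kg/d.
P_X = Y_obs · Q(S₀ − S) = 0.4650 × 136.3 = 63.39 kg VSS/d.

P_X ≈ 63.4 kg VSS/d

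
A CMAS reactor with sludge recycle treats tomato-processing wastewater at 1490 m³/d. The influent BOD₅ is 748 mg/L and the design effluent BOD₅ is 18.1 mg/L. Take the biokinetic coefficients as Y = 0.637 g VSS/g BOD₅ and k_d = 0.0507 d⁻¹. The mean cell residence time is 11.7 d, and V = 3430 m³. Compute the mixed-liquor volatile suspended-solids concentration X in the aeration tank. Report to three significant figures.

From V·X·(1 + k_d·θ_c) = Y·Q·(S₀ − S)·θ_c: X = 0.637 × 1490 × (748 − 18.1) × 11.7 / [3430 × (1 + 0.0507 × 11.7)] = 1483 mg/L.

X ≈ 1480 mg/L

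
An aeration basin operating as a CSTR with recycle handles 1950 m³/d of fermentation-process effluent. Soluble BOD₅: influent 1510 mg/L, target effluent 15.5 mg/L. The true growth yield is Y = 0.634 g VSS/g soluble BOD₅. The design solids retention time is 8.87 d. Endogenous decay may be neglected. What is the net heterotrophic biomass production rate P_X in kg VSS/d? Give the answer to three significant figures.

With endogenous decay neglected, the observed yield equals the true yield: Y_obs = Y = 0.634 g VSS/g soluble BOD₅.
ΔS = 1510 − 15.5 = 1494 mg/L, so the substrate removal rate is 1950 × 1494/1000 = 2914 kg soluble BOD₅/d.
P_X = Y_obs · Q(S₀ − S) = 0.6340 × 2914 = 1848 kg VSS/d.

P_X ≈ 1850 kg VSS/d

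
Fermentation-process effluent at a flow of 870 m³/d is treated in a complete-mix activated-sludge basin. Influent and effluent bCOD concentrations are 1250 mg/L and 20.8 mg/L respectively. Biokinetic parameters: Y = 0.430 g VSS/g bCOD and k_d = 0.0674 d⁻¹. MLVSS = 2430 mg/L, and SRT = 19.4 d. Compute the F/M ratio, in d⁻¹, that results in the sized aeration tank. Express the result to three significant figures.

F/M ≈ 0.281 d⁻¹

From the SRT design equation V = Y Q (S₀−S) θ_c / [X (1 + k_d θ_c)] = 0.430 × 870 × (1250 − 20.8) × 19.4 / [2430 × (1 + 0.0674 × 19.4)] = 8.92×10^6 / 5607 = 1591 m³.
F/M = applied load / biomass = Q·S₀/(V·X) = 870 × 1250 / (1591 × 2430) = 0.2813 d⁻¹.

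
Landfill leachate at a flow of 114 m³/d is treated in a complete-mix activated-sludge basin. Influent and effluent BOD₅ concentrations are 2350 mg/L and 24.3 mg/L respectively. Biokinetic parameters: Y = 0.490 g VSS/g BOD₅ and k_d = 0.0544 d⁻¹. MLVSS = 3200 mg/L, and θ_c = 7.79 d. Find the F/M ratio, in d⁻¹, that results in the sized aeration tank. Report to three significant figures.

Steady-state biomass mass balance: V·X·(1 + k_d·θ_c) = Y·Q·(S₀ − S)·θ_c, so V = 0.490 × 114 × (2350 − 24.3) × 7.79 / [3200 × (1 + 0.0544 × 7.79)] = 1.01×10^6 / 4556 = 222.1 m³.
F/M = Q·S₀ / (V·X) = 114 × 2350 / (222.1 × 3200) = 0.3769 g BOD₅·(g VSS·d)⁻¹.

F/M ≈ 0.377 d⁻¹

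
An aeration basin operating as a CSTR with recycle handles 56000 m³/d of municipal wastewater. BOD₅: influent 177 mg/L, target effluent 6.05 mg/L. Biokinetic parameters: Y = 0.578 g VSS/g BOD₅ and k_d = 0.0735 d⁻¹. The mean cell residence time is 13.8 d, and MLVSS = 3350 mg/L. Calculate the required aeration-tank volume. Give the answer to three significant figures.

Rearranging the biomass balance for a CMAS with decay, V = Y·Q·ΔS·θ_c / [X·(1+k_d θ_c)] = 0.578 × 56000 × (177 − 6.05) × 13.8 / [3350 × (1 + 0.0735 × 13.8)] = 7.64×10^7 / 6748 = 11316 m³.

V ≈ 11300 m³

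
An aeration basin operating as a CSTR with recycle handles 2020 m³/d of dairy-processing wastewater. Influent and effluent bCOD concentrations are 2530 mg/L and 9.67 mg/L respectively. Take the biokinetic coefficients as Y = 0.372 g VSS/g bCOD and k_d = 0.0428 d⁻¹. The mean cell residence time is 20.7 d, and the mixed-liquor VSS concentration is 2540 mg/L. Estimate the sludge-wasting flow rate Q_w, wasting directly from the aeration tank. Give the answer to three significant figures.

Rearranging the biomass balance for a CMAS with decay, V = Y·Q·ΔS·θ_c / [X·(1+k_d θ_c)] = 0.372 × 2020 × (2530 − 9.67) × 20.7 / [2540 × (1 + 0.0428 × 20.7)] = 3.92×10^7 / 4790 = 8184 m³.
With mixed-liquor wasting, θ_c = V/Q_w, so Q_w = V/θ_c = 8184/20.7 = 395.4 m³/d.

Q_w ≈ 395 m³/d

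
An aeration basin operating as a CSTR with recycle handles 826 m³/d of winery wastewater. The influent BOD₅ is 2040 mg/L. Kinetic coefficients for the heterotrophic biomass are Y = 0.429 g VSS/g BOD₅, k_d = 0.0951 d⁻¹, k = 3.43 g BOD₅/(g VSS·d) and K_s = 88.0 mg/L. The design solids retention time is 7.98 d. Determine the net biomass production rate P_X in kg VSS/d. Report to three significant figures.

P_X ≈ 408 kg VSS/d

From the Monod/SRT balance for a CMAS, S = K_s·(1+k_d θ_c)/[θ_c·(Y k − k_d) − 1] = 88.0 × (1 + 0.0951 × 7.98) / [7.98 × (0.429 × 3.43 − 0.0951) − 1] = 154.8 / 9.983 = 15.50 mg/L.
Y_obs = Y / (1 + k_d θ_c) = 0.429 / (1 + 0.0951 × 7.98) = 0.429 / 1.759 = 0.2439.
ΔS = 2040 − 15.5 = 2024 mg/L, so the substrate removal rate is 826 × 2024/1000 = 1672 kg BOD₅/d.
So the net sludge growth is P_X = 0.2439 × 1672 = 407.9 kg VSS/d.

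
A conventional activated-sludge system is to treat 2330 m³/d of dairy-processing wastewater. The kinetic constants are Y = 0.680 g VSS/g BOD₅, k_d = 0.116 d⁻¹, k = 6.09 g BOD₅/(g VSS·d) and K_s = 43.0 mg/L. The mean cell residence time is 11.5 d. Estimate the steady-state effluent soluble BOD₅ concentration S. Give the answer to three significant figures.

S ≈ 2.22 mg/L

Effluent substrate depends only on kinetics and SRT: S = K_s(1 + k_d θ_c) / [θ_c(Yk − k_d) − 1] = 43.0 × (1 + 0.116 × 11.5) / [11.5 × (0.680 × 6.09 − 0.116) − 1] = 100.4 / 45.29 = 2.216 mg/L.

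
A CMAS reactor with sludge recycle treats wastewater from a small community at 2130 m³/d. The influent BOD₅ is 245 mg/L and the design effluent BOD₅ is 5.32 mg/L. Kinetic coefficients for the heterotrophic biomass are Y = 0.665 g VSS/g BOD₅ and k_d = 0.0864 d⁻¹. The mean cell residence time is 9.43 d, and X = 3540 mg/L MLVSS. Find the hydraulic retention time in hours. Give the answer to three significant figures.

τ ≈ 5.62 h

Rearranging the biomass balance for a CMAS with decay, V = Y·Q·ΔS·θ_c / [X·(1+k_d θ_c)] = 0.665 × 2130 × (245 − 5.32) × 9.43 / [3540 × (1 + 0.0864 × 9.43)] = 3.2×10^6 / 6424 = 498.3 m³.
τ = V/Q = 498.3/2130 = 0.2340 d, or 5.615 h.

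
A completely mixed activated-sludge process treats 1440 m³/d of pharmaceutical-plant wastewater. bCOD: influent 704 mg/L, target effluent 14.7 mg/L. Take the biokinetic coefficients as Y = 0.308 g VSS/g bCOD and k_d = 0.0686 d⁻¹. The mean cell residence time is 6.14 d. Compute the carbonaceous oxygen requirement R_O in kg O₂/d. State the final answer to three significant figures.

The observed yield is Y_obs = Y/(1 + k_d·θ_c) = 0.308 / (1 + 0.0686 × 6.14) = 0.308 / 1.421 = 0.2167 g VSS per g bCOD removed.
Substrate removed = Q·(S₀ − S) = 1440 m³/d × (704 − 14.7) g/m³ = 9.93×10^5 g/d = 992.6 kg/d.
Net sludge production P_X = 0.2167 × 992.6 = 215.1 kg VSS/d.
Carbonaceous O₂ demand = substrate oxidised − cell-mass equivalent = 992.6 − 1.42 × 215.1 = 687.1 kg O₂/d.

R_O ≈ 687 kg O₂/d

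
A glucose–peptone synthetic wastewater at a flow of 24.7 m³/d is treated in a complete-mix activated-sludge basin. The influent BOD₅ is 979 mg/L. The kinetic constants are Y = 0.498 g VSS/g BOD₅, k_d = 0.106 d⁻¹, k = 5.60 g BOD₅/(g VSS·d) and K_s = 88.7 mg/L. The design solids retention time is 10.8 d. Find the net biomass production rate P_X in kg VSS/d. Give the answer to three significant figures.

P_X ≈ 5.58 kg VSS/d

For a completely mixed reactor with recycle the Lawrence–McCarty relation gives S = K_s·(1 + k_d·θ_c) / [θ_c·(Y·k − k_d) − 1] = 88.7 × (1 + 0.106 × 10.8) / [10.8 × (0.498 × 5.60 − 0.106) − 1] = 190.2 / 27.97 = 6.801 mg/L.
Observed yield with endogenous decay: Y_obs = Y / (1 + k_d·θ_c) = 0.498 / (1 + 0.106 × 10.8) = 0.498 / 2.145 = 0.2322 g VSS/g BOD₅.
ΔS = 979 − 6.80 = 972.2 mg/L, so the substrate removal rate is 24.7 × 972.2/1000 = 24.01 kg BOD₅/d.
P_X = Y_obs · Q(S₀ − S) = 0.2322 × 24.01 = 5.576 kg VSS/d.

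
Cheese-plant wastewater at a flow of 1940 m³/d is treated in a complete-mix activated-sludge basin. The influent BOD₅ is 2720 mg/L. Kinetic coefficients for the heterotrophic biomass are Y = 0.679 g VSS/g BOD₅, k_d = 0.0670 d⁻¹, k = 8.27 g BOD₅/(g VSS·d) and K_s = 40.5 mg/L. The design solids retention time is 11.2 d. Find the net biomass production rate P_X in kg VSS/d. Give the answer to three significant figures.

P_X ≈ 2050 kg VSS/d

For a completely mixed reactor with recycle the Lawrence–McCarty relation gives S = K_s·(1 + k_d·θ_c) / [θ_c·(Y·k − k_d) − 1] = 40.5 × (1 + 0.0670 × 11.2) / [11.2 × (0.679 × 8.27 − 0.0670) − 1] = 70.89 / 61.14 = 1.159 mg/L.
Observed yield with endogenous decay: Y_obs = Y / (1 + k_d·θ_c) = 0.679 / (1 + 0.0670 × 11.2) = 0.679 / 1.750 = 0.3879 g VSS/g BOD₅.
Mass of BOD₅ removed per day: Q(S₀ − S) = 1940 × 2719 g/m³ = 5275 kg/d.
Net biomass production P_X = Y_obs × Q·(S₀ − S) = 0.3879 × 5275 = 2046 kg VSS/d.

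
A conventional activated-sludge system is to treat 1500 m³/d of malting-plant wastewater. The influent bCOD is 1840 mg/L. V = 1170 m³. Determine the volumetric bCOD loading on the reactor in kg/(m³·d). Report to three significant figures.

L_v ≈ 2.36 kg bCOD/(m³·d)

L_v = Q S₀ / V = 1500 × 1840 × 10⁻³ / 1170 = 2.359 kg/(m³·d).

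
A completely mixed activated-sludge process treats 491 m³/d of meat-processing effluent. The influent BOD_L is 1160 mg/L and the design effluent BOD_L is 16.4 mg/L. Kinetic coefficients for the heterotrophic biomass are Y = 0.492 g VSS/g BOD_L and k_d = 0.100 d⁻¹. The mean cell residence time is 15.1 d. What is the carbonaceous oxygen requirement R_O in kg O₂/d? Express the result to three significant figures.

R_O ≈ 405 kg O₂/d

Correct the yield for decay: Y_obs = Y/(1 + k_d θ_c) = 0.492 / (1 + 0.100 × 15.1) = 0.492 / 2.510 = 0.1960.
ΔS = 1160 − 16.4 = 1144 mg/L, so the substrate removal rate is 491 × 1144/1000 = 561.5 kg BOD_L/d.
Net sludge production P_X = 0.1960 × 561.5 = 110.1 kg VSS/d.
Carbonaceous O₂ demand = substrate oxidised − cell-mass equivalent = 561.5 − 1.42 × 110.1 = 405.2 kg O₂/d.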